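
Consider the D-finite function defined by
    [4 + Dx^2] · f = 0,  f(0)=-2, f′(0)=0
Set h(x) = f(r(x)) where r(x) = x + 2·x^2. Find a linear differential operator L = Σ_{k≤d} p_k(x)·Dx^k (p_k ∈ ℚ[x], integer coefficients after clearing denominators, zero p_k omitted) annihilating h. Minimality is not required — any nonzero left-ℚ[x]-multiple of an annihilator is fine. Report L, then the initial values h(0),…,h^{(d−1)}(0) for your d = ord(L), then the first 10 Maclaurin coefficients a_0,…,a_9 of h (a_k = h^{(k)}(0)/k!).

f: a_k = -2, 0, 4, 0, -4/3, 0, 8/45, 0, -4/315, 0, …
Change of var in L_f (x↦r) gives L₀.
L = (4 + 48·x + 192·x^2 + 256·x^3) - 4·Dx + (1 + 4·x)·Dx^2  (order 2).
h: a_k = -2, 0, 4, 16, 44/3, -32/3, -1432/45, -608/15, -3364/315, 8896/315, …
ICs: h(0) = -2, h′(0) = 0.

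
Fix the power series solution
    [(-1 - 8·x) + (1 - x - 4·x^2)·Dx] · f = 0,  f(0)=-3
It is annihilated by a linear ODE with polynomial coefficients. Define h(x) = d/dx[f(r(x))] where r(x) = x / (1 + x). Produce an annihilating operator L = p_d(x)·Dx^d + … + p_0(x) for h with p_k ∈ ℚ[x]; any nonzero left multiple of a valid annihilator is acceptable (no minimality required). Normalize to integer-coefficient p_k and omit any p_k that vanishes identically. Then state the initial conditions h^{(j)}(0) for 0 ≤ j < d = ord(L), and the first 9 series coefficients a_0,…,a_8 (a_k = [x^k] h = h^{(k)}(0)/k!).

f: a_k = -3, -3, -15, -27, -87, -195, -543, -1323, -3495, …
L₀ from L_f via x↦r, Dx↦r'^{-1}Dx.
h₀' ⇒ L via d/dx closure of L₀.
L = (8 + 24·x + 120·x^2 + 72·x^3) + (-1 - 11·x - 15·x^2 + 31·x^3 + 36·x^4)·Dx  (order 1).
h: a_k = -3, -24, 0, -192, 240, -1440, 3024, -11136, 28080, …
ICs: h(0) = -3.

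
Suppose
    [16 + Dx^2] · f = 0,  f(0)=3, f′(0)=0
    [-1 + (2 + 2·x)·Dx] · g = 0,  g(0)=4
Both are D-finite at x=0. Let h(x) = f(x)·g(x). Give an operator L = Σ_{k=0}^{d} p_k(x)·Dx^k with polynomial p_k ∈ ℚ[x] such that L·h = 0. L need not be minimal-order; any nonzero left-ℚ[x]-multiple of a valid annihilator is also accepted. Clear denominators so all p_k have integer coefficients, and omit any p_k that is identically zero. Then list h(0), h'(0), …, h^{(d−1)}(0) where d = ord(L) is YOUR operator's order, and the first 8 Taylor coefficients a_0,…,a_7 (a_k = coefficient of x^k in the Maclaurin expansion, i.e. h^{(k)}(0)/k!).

f: a_k = 3, 0, -24, 0, 32, 0, -256/15, 0, …
g: a_k = 4, 2, -1/2, 1/4, -5/32, 7/64, -21/256, 33/512, …
h₀=f·g: eliminate ⇒ L₀, order ≤ 2·1.
L = (67 + 128·x + 64·x^2) + (-4 - 4·x)·Dx + (4 + 8·x + 4·x^2)·Dx^2  (order 2).
h: a_k = 12, 6, -195/2, -189/4, 4465/32, 3733/64, -310129/3840, -219379/7680, …
ICs: h(0) = 12, h′(0) = 6.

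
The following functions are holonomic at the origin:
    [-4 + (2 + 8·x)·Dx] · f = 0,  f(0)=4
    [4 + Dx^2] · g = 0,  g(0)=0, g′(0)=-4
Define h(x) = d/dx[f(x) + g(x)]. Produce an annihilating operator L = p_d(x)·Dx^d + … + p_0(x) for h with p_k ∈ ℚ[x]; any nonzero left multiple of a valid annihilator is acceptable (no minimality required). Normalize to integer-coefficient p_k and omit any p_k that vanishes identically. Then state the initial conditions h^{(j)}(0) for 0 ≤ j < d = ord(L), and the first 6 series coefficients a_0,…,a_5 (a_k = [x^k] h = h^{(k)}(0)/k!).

f: a_k = 4, 8, -8, 16, -40, 112, …
g: a_k = 0, -4, 0, 8/3, 0, -8/15, …
Weyl lclm of L_f,L_g ⇒ L₀ (ord ≤ 3).
Derive L from L₀ (diff closure).
L = (-32 - 16·x - 32·x^2) + (-4 - 24·x - 48·x^2 - 64·x^3)·Dx + (-8 - 4·x - 8·x^2)·Dx^2 + (-1 - 6·x - 12·x^2 - 16·x^3)·Dx^3  (order 3).
h: a_k = 4, -16, 56, -160, 1672/3, -2016, …
ICs: h(0) = 4, h′(0) = -16, h′′(0) = 112.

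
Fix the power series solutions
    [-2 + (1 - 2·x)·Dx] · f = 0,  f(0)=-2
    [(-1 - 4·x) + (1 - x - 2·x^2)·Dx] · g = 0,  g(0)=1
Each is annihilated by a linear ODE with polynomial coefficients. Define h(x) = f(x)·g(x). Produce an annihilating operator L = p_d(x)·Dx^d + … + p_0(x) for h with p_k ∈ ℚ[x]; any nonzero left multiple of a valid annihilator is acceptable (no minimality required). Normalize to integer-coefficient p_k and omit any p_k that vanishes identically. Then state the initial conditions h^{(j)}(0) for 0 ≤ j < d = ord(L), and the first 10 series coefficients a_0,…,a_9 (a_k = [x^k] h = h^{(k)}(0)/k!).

f: a_k = -2, -4, -8, -16, -32, -64, -128, -256, -512, -1024, …
g: a_k = 1, 1, 3, 5, 11, 21, 43, 85, 171, 341, …
Product ⇒ symmetric product L₀, ord ≤ 1.
L = (3 + 6·x) + (-1 + x + 2·x^2)·Dx  (order 1).
h: a_k = -2, -6, -18, -46, -114, -270, -626, -1422, -3186, -7054, …
ICs: h(0) = -2.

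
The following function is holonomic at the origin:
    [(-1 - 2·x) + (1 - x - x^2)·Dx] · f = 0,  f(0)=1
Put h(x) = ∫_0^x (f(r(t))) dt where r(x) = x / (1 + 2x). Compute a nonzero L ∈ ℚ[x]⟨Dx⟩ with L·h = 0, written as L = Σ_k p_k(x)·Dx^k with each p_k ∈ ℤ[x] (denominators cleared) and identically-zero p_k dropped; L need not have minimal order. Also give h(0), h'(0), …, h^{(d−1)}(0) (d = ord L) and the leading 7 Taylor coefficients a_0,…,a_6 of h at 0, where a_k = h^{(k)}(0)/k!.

L = (-1 - 4·x)·Dx + (1 + 5·x + 7·x^2 + 2·x^3)·Dx^2  (order 2).
h: a_k = 0, 1, 1/2, 0, -1/4, 3/5, -4/3, …
ICs: h(0) = 0, h′(0) = 1.

f: a_k = 1, 1, 2, 3, 5, 8, 13, …
f∘r: x↦r, Dx↦Dx/r' in L_f ⇒ L₀.
h=∫h₀ ⇒ L = L₀·Dx.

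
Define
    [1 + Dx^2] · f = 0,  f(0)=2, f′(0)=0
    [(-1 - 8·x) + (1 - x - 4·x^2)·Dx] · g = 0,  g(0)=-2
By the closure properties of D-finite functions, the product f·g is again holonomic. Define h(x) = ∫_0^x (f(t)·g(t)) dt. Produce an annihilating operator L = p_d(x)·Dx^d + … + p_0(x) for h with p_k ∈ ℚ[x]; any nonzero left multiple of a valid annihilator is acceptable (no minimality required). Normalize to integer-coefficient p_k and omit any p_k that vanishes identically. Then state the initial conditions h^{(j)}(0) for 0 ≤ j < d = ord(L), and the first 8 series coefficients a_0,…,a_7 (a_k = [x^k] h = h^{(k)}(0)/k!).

L = (7 + x + 4·x^2)·Dx + (2 + 16·x)·Dx^2 + (-1 + x + 4·x^2)·Dx^3  (order 3).
h: a_k = 0, -4, -2, -6, -17/2, -637/30, -1453/36, -17147/180, …
ICs: h(0) = 0, h′(0) = -4, h′′(0) = -4.

f: a_k = 2, 0, -1, 0, 1/12, 0, -1/360, 0, …
g: a_k = -2, -2, -10, -18, -58, -130, -362, -882, …
h₀=f·g: eliminate ⇒ L₀, order ≤ 2·1.
h=∫h₀ ⇒ L = L₀·Dx.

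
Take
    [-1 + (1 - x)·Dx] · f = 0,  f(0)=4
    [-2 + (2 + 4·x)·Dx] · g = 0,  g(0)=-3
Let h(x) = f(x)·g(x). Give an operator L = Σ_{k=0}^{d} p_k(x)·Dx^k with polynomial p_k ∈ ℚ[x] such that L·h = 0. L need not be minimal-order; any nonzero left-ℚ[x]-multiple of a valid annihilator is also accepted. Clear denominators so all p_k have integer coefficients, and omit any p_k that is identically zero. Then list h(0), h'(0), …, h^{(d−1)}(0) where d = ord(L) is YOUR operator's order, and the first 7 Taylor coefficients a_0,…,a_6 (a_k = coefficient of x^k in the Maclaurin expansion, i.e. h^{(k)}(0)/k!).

f: a_k = 4, 4, 4, 4, 4, 4, 4, …
g: a_k = -3, -3, 3/2, -3/2, 15/8, -21/8, 63/16, …
Product ⇒ symmetric product L₀, ord ≤ 1.
L = (2 + x) + (-1 - x + 2·x^2)·Dx  (order 1).
h: a_k = -12, -24, -18, -24, -33/2, -27, -45/4, …
ICs: h(0) = -12.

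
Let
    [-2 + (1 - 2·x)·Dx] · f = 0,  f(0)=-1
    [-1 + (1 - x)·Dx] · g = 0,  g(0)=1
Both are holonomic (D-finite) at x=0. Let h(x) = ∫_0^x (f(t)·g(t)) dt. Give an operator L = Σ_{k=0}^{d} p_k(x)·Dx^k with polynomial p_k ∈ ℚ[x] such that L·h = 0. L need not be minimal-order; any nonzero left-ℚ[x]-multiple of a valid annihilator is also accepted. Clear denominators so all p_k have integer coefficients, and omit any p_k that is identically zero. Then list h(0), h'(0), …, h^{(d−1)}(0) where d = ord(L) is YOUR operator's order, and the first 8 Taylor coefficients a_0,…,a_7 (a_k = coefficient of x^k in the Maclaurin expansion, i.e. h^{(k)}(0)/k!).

f: a_k = -1, -2, -4, -8, -16, -32, -64, -128, …
g: a_k = 1, 1, 1, 1, 1, 1, 1, 1, …
Product ⇒ symmetric product L₀, ord ≤ 1.
h=∫₀ˣh₀: take L = L₀·Dx.
L = (-3 + 4·x)·Dx + (1 - 3·x + 2·x^2)·Dx^2  (order 2).
h: a_k = 0, -1, -3/2, -7/3, -15/4, -31/5, -21/2, -127/7, …
ICs: h(0) = 0, h′(0) = -1.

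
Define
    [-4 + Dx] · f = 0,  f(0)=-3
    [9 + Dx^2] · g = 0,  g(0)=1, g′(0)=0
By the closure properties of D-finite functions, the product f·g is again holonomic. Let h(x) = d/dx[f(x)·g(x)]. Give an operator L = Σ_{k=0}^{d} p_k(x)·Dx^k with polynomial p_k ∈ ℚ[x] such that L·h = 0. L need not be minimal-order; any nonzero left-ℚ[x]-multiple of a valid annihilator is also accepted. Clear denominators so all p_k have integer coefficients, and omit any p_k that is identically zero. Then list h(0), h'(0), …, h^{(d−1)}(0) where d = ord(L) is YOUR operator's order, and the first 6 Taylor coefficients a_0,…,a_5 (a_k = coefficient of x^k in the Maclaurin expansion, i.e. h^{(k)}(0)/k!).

f: a_k = -3, -12, -24, -32, -32, -128/5, …
g: a_k = 1, 0, -9/2, 0, 27/8, 0, …
Sym-product of L_f,L_g gives L₀ (≤ ord 2).
h₀' ⇒ L via d/dx closure of L₀.
L = 25 - 8·Dx + Dx^2  (order 2).
h: a_k = -12, -21, 66, 527/2, 779/2, 11753/40, …
ICs: h(0) = -12, h′(0) = -21.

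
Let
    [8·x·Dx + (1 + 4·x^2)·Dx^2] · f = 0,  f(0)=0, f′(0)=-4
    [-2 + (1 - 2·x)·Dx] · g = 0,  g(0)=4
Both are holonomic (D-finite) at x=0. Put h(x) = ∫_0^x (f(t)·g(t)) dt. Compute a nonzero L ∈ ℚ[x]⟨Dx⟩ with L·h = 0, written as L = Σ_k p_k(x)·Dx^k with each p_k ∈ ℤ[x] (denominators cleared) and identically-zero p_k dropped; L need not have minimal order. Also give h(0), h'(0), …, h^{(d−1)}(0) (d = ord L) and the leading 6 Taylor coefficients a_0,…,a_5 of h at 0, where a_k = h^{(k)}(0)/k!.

f: a_k = 0, -4, 0, 16/3, 0, -64/5, …
g: a_k = 4, 8, 16, 32, 64, 128, …
h₀=f·g: eliminate ⇒ L₀, order ≤ 2·1.
h=∫₀ˣh₀: take L = L₀·Dx.
L = 16·x·Dx + (4 - 8·x + 32·x^2)·Dx^2 + (-1 + 2·x - 4·x^2 + 8·x^3)·Dx^3  (order 3).
h: a_k = 0, 0, -8, -32/3, -32/3, -256/15, …
ICs: h(0) = 0, h′(0) = 0, h′′(0) = -16.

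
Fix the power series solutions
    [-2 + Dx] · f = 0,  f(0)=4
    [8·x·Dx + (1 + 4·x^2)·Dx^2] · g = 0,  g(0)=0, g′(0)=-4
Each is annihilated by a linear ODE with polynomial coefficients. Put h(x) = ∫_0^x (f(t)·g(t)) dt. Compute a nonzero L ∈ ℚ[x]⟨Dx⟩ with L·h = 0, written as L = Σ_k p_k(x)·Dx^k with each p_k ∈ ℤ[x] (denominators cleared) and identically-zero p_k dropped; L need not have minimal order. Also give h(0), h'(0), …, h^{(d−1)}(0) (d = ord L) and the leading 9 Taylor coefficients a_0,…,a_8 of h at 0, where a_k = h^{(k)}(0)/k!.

f: a_k = 4, 8, 8, 16/3, 8/3, 16/15, 16/45, 32/315, 8/315, …
g: a_k = 0, -4, 0, 16/3, 0, -64/5, 0, 256/7, 0, …
h₀=f·g: eliminate ⇒ L₀, order ≤ 1·2.
∫: right-multiply L₀ by Dx.
L = (4 - 16·x + 16·x^2)·Dx + (-4 + 8·x - 16·x^2)·Dx^2 + (1 + 4·x^2)·Dx^3  (order 3).
h: a_k = 0, 0, -8, -32/3, -8/3, 64/15, -16/5, -704/63, 248/35, …
ICs: h(0) = 0, h′(0) = 0, h′′(0) = -16.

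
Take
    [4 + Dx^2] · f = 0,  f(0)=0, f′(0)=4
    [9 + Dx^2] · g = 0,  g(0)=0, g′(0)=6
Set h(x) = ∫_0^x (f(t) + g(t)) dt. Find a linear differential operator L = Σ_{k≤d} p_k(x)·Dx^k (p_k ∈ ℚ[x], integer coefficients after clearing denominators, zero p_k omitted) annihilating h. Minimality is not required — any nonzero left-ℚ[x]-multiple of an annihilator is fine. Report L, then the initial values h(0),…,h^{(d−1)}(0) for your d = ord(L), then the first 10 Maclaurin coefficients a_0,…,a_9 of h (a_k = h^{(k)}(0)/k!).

f: a_k = 0, 4, 0, -8/3, 0, 8/15, 0, -16/315, 0, 8/2835, …
g: a_k = 0, 6, 0, -9, 0, 81/20, 0, -243/280, 0, 243/2240, …
h₀=f+g: left-lcm gives L₀, ord ≤ 4.
h=∫h₀ ⇒ L = L₀·Dx.
L = 36·Dx + 13·Dx^3 + Dx^5  (order 5).
h: a_k = 0, 0, 5, 0, -35/12, 0, 55/72, 0, -463/4032, 0, …
ICs: h(0) = 0, h′(0) = 0, h′′(0) = 10, h′′′(0) = 0, h′′′′(0) = -70.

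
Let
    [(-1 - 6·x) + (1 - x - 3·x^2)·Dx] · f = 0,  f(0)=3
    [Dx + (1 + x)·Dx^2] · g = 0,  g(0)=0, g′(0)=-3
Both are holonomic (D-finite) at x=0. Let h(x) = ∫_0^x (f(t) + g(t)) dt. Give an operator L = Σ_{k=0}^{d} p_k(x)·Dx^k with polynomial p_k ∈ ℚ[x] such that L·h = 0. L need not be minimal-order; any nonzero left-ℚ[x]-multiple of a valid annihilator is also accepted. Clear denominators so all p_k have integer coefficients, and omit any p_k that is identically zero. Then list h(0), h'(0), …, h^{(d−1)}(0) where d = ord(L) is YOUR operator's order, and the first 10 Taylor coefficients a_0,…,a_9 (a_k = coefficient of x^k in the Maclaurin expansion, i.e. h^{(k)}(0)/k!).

L = (58 + 350·x + 636·x^2 + 756·x^3 + 324·x^4)·Dx^2 + (40 + 364·x + 976·x^2 + 1632·x^3 + 1530·x^4 + 540·x^5)·Dx^3 + (-9 - 31·x - 27·x^2 + 115·x^3 + 345·x^4 + 333·x^5 + 108·x^6)·Dx^4  (order 4).
h: a_k = 0, 3, 0, 9/2, 5, 231/20, 199/10, 583/14, 2277/28, 1355/8, …
ICs: h(0) = 0, h′(0) = 3, h′′(0) = 0, h′′′(0) = 27.

f: a_k = 3, 3, 12, 21, 57, 120, 291, 651, 1524, 3477, …
g: a_k = 0, -3, 3/2, -1, 3/4, -3/5, 1/2, -3/7, 3/8, -1/3, …
Weyl lclm of L_f,L_g ⇒ L₀ (ord ≤ 3).
h=∫₀ˣh₀: take L = L₀·Dx.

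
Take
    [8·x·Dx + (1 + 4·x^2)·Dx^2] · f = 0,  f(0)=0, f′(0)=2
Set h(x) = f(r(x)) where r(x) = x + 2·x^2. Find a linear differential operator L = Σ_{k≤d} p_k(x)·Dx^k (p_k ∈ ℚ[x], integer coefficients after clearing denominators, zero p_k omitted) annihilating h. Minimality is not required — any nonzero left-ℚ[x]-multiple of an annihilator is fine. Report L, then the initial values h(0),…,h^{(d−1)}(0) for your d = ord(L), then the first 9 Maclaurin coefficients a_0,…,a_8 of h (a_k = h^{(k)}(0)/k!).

L = (-4 + 8·x + 64·x^2 + 192·x^3 + 192·x^4)·Dx + (1 + 4·x + 4·x^2 + 32·x^3 + 80·x^4 + 64·x^5)·Dx^2  (order 2).
h: a_k = 0, 2, 4, -8/3, -16, -128/5, 128/3, 1664/7, 256, …
ICs: h(0) = 0, h′(0) = 2.

f: a_k = 0, 2, 0, -8/3, 0, 32/5, 0, -128/7, 0, …
f∘r: x↦r, Dx↦Dx/r' in L_f ⇒ L₀.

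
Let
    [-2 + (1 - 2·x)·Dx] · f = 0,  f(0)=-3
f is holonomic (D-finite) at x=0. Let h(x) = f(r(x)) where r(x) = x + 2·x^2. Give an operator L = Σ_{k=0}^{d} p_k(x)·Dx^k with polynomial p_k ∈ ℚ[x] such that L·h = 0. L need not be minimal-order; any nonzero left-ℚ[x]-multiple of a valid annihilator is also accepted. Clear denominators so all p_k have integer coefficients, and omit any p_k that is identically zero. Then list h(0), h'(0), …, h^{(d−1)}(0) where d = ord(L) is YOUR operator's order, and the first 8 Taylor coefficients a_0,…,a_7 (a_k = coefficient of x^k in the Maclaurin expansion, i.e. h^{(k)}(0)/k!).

f: a_k = -3, -6, -12, -24, -48, -96, -192, -384, …
Substitute x→r, Dx→(1/r')Dx; clear ⇒ L₀.
L = (2 + 8·x) + (-1 + 2·x + 4·x^2)·Dx  (order 1).
h: a_k = -3, -6, -24, -72, -240, -768, -2496, -8064, …
ICs: h(0) = -3.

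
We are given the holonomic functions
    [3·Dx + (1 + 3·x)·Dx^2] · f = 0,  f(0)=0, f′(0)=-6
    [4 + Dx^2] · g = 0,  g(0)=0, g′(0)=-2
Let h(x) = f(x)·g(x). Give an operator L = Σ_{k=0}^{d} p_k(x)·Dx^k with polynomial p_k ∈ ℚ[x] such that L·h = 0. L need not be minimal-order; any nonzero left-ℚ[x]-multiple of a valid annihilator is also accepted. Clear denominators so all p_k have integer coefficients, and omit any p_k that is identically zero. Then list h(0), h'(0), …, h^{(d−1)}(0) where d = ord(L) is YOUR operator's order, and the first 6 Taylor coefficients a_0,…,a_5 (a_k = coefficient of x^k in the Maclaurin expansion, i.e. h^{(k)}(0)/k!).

L = (-1112 - 1248·x + 7344·x^2 + 27648·x^3 + 20736·x^4) + (-48 + 2160·x + 10368·x^2 + 10368·x^3)·Dx + (-250 + 240·x + 4968·x^2 + 13824·x^3 + 10368·x^4)·Dx^2 + (-12 + 540·x + 2592·x^2 + 2592·x^3)·Dx^3 + (7 + 138·x + 783·x^2 + 1728·x^3 + 1296·x^4)·Dx^4  (order 4).
h: a_k = 0, 0, 12, -18, 28, -69, …
ICs: h(0) = 0, h′(0) = 0, h′′(0) = 24, h′′′(0) = -108.

f: a_k = 0, -6, 9, -18, 81/2, -486/5, …
g: a_k = 0, -2, 0, 4/3, 0, -4/15, …
Sym-product of L_f,L_g gives L₀ (≤ ord 4).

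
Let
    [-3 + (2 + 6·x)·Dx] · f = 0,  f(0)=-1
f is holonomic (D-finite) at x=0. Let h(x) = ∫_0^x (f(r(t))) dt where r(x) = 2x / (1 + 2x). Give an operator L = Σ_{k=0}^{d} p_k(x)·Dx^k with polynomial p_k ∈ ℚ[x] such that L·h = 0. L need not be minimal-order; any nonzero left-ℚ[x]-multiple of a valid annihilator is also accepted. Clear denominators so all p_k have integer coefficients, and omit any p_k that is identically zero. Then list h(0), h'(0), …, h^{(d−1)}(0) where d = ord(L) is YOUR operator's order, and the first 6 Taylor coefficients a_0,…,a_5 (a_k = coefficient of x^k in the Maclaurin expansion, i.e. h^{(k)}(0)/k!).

L = -3·Dx + (1 + 10·x + 16·x^2)·Dx^2  (order 2).
h: a_k = 0, -1, -3/2, 7/2, -87/8, 1677/40, …
ICs: h(0) = 0, h′(0) = -1.

f: a_k = -1, -3/2, 9/8, -27/16, 405/128, -1701/256, …
Change of var in L_f (x↦r) gives L₀.
∫: right-multiply L₀ by Dx.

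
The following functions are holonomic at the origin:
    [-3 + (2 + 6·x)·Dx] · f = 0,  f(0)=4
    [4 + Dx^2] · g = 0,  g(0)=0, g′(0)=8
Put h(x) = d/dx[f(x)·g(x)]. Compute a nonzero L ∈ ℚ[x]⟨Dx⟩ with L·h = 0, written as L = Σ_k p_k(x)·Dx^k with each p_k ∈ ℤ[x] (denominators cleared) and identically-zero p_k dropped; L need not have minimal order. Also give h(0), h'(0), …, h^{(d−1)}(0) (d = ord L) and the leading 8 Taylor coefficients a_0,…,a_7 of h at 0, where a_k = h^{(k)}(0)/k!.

L = (1453 + 11712·x + 26784·x^2 + 27648·x^3 + 20736·x^4) + (132 - 756·x - 5184·x^2 - 5184·x^3)·Dx + (172 + 1416·x + 4428·x^2 + 6912·x^3 + 5184·x^4)·Dx^2  (order 2).
h: a_k = 32, 96, -172, 88, -4379/12, 21963/20, -838883/288, 6669683/840, …
ICs: h(0) = 32, h′(0) = 96.

f: a_k = 4, 6, -9/2, 27/4, -405/32, 1701/64, -15309/256, 72171/512, …
g: a_k = 0, 8, 0, -16/3, 0, 16/15, 0, -32/315, …
Sym-product of L_f,L_g gives L₀ (≤ ord 2).
h=h₀': d/dx-closure on L₀ ⇒ L.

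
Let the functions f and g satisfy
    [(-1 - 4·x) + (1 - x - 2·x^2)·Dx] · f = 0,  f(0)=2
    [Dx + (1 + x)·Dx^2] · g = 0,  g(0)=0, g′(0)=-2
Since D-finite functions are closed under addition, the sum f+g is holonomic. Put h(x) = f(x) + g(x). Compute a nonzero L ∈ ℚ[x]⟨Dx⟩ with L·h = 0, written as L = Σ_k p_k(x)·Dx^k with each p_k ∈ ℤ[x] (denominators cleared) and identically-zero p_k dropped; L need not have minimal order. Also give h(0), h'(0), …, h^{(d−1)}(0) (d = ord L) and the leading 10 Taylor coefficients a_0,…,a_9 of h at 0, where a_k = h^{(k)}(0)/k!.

L = (42 + 144·x + 144·x^2 + 96·x^3)·Dx + (28 + 172·x + 312·x^2 + 328·x^3 + 160·x^4)·Dx^2 + (-7 - 14·x + 5·x^2 + 56·x^3 + 76·x^4 + 32·x^5)·Dx^3  (order 3).
h: a_k = 2, 0, 7, 28/3, 45/2, 208/5, 259/3, 1188/7, 1369/4, 6136/9, …
ICs: h(0) = 2, h′(0) = 0, h′′(0) = 14.

f: a_k = 2, 2, 6, 10, 22, 42, 86, 170, 342, 682, …
g: a_k = 0, -2, 1, -2/3, 1/2, -2/5, 1/3, -2/7, 1/4, -2/9, …
h₀=f+g: left-lcm gives L₀, ord ≤ 3.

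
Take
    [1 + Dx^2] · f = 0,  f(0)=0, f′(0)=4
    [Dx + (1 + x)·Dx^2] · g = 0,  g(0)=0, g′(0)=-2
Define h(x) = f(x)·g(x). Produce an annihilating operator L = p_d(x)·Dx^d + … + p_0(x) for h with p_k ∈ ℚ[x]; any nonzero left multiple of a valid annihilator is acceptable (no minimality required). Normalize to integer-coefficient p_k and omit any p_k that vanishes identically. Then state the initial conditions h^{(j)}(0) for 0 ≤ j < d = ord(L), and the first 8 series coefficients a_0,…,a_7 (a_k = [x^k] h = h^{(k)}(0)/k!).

L = (-3 + 6·x + 19·x^2 + 16·x^3 + 4·x^4) + (4 + 20·x + 24·x^2 + 8·x^3)·Dx + (20·x + 42·x^2 + 32·x^3 + 8·x^4)·Dx^2 + (4 + 20·x + 24·x^2 + 8·x^3)·Dx^3 + (3 + 14·x + 23·x^2 + 16·x^3 + 4·x^4)·Dx^4  (order 4).
h: a_k = 0, 0, -8, 4, -4/3, 4/3, -11/9, 31/30, …
ICs: h(0) = 0, h′(0) = 0, h′′(0) = -16, h′′′(0) = 24.

f: a_k = 0, 4, 0, -2/3, 0, 1/30, 0, -1/1260, …
g: a_k = 0, -2, 1, -2/3, 1/2, -2/5, 1/3, -2/7, …
Sym-product of L_f,L_g gives L₀ (≤ ord 4).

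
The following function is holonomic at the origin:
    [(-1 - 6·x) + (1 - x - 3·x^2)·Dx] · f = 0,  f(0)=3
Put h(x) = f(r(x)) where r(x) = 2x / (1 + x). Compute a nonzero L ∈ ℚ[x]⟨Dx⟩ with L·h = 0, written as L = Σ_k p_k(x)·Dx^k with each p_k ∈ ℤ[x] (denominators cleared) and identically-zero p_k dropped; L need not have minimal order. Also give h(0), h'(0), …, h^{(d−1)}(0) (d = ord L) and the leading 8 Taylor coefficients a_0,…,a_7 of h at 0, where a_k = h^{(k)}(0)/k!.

f: a_k = 3, 3, 12, 21, 57, 120, 291, 651, …
L₀ from L_f via x↦r, Dx↦r'^{-1}Dx.
L = (2 + 26·x) + (-1 - x + 13·x^2 + 13·x^3)·Dx  (order 1).
h: a_k = 3, 6, 42, 78, 546, 1014, 7098, 13182, …
ICs: h(0) = 3.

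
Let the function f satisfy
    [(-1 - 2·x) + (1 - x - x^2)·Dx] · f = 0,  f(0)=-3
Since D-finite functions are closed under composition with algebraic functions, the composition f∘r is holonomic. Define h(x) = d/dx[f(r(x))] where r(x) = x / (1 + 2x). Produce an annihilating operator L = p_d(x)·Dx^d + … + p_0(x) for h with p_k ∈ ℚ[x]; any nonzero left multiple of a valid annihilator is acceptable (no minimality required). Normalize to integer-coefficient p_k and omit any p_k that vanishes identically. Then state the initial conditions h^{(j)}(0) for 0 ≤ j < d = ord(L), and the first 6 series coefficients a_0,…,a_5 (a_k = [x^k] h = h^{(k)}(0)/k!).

f: a_k = -3, -3, -6, -9, -15, -24, …
Change of var in L_f (x↦r) gives L₀.
h=h₀': d/dx-closure on L₀ ⇒ L.
L = (-6·x - 18·x^2 - 16·x^3) + (-1 - 9·x - 27·x^2 - 30·x^3 - 8·x^4)·Dx  (order 1).
h: a_k = -3, 0, 9, -36, 120, -378, …
ICs: h(0) = -3.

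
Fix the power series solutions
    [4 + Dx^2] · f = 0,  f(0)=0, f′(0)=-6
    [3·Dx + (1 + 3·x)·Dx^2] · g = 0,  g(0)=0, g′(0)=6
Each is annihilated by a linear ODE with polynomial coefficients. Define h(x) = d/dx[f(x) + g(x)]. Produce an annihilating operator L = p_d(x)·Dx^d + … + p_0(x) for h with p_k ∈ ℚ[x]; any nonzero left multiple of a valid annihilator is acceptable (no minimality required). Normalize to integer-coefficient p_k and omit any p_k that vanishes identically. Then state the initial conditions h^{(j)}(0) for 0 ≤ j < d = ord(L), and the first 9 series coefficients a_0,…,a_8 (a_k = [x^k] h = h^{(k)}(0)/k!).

L = (348 + 144·x + 216·x^2) + (44 + 180·x + 216·x^2 + 216·x^3)·Dx + (87 + 36·x + 54·x^2)·Dx^2 + (11 + 45·x + 54·x^2 + 54·x^3)·Dx^3  (order 3).
h: a_k = 0, -18, 66, -162, 482, -1458, 65618/15, -13122, 4133426/105, …
ICs: h(0) = 0, h′(0) = -18, h′′(0) = 132.

f: a_k = 0, -6, 0, 4, 0, -4/5, 0, 8/105, 0, …
g: a_k = 0, 6, -9, 18, -81/2, 486/5, -243, 4374/7, -6561/4, …
Weyl lclm of L_f,L_g ⇒ L₀ (ord ≤ 4).
h=h₀': d/dx-closure on L₀ ⇒ L.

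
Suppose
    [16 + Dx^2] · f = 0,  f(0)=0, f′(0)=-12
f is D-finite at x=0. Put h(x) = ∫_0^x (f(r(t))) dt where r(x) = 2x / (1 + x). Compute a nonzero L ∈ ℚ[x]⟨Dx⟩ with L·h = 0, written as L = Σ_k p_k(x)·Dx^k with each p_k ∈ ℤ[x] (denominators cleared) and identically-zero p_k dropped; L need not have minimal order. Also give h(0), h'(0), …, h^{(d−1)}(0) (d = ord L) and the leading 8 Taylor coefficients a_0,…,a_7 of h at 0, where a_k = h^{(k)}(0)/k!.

f: a_k = 0, -12, 0, 32, 0, -128/5, 0, 1024/105, …
L₀ from L_f via x↦r, Dx↦r'^{-1}Dx.
h=∫₀ˣh₀: take L = L₀·Dx.
L = 64·Dx + (2 + 6·x + 6·x^2 + 2·x^3)·Dx^2 + (1 + 4·x + 6·x^2 + 4·x^3 + x^4)·Dx^3  (order 3).
h: a_k = 0, 0, -12, 8, 58, -744/5, 1732/15, 1560/7, …
ICs: h(0) = 0, h′(0) = 0, h′′(0) = -24.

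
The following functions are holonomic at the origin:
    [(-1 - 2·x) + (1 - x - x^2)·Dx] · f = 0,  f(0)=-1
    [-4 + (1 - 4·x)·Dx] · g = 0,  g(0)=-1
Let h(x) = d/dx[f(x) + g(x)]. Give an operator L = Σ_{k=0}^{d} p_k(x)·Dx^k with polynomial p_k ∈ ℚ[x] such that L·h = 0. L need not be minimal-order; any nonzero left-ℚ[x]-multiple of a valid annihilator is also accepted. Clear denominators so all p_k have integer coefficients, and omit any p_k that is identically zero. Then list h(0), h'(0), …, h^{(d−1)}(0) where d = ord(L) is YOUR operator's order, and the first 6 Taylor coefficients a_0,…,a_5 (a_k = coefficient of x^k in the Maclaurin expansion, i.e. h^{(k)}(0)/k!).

L = (120 + 192·x + 432·x^2 - 96·x^3 + 96·x^4) + (-39 - 48·x + 210·x^2 + 252·x^3 - 48·x^4 + 96·x^5)·Dx + (2 - x - 42·x^2 + 54·x^3 + 7·x^4 + 16·x^6)·Dx^2  (order 2).
h: a_k = -5, -36, -201, -1044, -5160, -24654, …
ICs: h(0) = -5, h′(0) = -36.

f: a_k = -1, -1, -2, -3, -5, -8, …
g: a_k = -1, -4, -16, -64, -256, -1024, …
h₀=f+g: left-lcm gives L₀, ord ≤ 2.
Differentiate: ansatz ord ≤ ord L₀ ⇒ L.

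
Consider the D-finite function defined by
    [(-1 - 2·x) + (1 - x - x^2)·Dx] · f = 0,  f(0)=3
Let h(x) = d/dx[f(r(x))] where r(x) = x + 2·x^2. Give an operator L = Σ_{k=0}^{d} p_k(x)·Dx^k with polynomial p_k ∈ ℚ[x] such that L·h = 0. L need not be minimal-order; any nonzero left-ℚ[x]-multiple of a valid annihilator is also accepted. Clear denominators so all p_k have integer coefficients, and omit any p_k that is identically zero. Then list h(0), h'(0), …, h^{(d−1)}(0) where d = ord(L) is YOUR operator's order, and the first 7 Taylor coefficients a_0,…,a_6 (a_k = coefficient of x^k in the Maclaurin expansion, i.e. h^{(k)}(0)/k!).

L = (8 + 42·x + 126·x^2 + 208·x^3 + 408·x^4 + 480·x^5 + 320·x^6) + (-1 - 5·x - 3·x^2 + 18·x^3 + 80·x^4 + 120·x^5 + 112·x^6 + 64·x^7)·Dx  (order 1).
h: a_k = 3, 24, 99, 372, 1260, 4266, 13797, …
ICs: h(0) = 3.

f: a_k = 3, 3, 6, 9, 15, 24, 39, …
f∘r: x↦r, Dx↦Dx/r' in L_f ⇒ L₀.
h₀' ⇒ L via d/dx closure of L₀.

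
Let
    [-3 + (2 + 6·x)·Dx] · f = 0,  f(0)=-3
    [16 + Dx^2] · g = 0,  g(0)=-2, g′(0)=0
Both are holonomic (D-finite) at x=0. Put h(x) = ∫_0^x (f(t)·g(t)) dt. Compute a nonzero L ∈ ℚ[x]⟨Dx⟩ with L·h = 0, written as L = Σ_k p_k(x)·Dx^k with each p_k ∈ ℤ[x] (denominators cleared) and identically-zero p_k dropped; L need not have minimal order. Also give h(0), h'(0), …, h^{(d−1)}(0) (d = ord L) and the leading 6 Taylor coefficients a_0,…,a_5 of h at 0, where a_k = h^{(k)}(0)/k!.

L = (91 + 384·x + 576·x^2)·Dx + (-12 - 36·x)·Dx^2 + (4 + 24·x + 36·x^2)·Dx^3  (order 3).
h: a_k = 0, 6, 9/2, -73/4, -495/32, 6337/320, …
ICs: h(0) = 0, h′(0) = 6, h′′(0) = 9.

f: a_k = -3, -9/2, 27/8, -81/16, 1215/128, -5103/256, …
g: a_k = -2, 0, 16, 0, -64/3, 0, …
Sym-product of L_f,L_g gives L₀ (≤ ord 2).
h=∫h₀ ⇒ L = L₀·Dx.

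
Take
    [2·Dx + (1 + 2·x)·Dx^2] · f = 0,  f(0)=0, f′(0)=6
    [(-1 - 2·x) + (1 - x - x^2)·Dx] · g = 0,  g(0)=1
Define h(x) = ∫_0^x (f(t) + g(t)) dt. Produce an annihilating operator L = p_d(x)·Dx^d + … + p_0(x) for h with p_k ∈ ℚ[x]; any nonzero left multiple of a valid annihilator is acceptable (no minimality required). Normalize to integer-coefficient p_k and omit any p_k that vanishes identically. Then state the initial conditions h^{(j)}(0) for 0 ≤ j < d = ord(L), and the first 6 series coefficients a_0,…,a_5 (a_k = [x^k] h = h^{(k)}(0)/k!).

L = (-34 - 92·x - 116·x^2 - 48·x^3 - 24·x^4)·Dx^2 + (-5 - 60·x - 170·x^2 - 180·x^3 - 100·x^4 - 40·x^5)·Dx^3 + (3 + 11·x + 5·x^2 - 20·x^3 - 30·x^4 - 24·x^5 - 8·x^6)·Dx^4  (order 4).
h: a_k = 0, 1, 7/2, -4/3, 11/4, -7/5, …
ICs: h(0) = 0, h′(0) = 1, h′′(0) = 7, h′′′(0) = -8.

f: a_k = 0, 6, -6, 8, -12, 96/5, …
g: a_k = 1, 1, 2, 3, 5, 8, …
f+g: L₀ = lclm(L_f,L_g), ord ≤ 2+1.
∫: right-multiply L₀ by Dx.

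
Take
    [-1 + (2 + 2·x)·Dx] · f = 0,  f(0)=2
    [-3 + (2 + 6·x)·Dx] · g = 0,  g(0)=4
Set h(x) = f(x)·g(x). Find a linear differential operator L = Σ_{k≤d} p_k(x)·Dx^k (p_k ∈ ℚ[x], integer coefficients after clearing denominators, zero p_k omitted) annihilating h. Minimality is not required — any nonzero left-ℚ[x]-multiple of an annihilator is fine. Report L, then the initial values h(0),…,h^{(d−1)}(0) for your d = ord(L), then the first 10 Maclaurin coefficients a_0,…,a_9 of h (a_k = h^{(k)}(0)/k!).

f: a_k = 2, 1, -1/4, 1/8, -5/64, 7/128, -21/512, 33/1024, -429/16384, 715/32768, …
g: a_k = 4, 6, -9/2, 27/4, -405/32, 1701/64, -15309/256, 72171/512, -2814669/8192, 14073345/16384, …
Product ⇒ symmetric product L₀, ord ≤ 1.
L = (-2 - 3·x) + (1 + 4·x + 3·x^2)·Dx  (order 1).
h: a_k = 8, 16, -4, 8, -17, 38, -177/2, 213, -8421/16, 10627/8, …
ICs: h(0) = 8.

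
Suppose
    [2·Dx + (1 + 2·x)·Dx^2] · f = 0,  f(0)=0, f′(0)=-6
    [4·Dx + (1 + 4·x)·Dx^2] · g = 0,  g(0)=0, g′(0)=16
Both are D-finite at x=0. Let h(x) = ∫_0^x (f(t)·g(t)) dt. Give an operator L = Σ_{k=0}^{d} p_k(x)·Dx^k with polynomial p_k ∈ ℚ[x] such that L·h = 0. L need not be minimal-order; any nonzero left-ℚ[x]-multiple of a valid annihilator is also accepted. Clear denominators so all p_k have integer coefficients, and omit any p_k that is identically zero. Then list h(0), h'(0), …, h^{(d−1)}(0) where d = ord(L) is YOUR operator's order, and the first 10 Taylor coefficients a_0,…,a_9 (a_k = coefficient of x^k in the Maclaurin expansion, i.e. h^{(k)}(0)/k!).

f: a_k = 0, -6, 6, -8, 12, -96/5, 32, -384/7, 96, -512/3, …
g: a_k = 0, 16, -32, 256/3, -256, 4096/5, -8192/3, 65536/7, -32768, 1048576/9, …
L₀ := L_f ⊗_s L_g (sym. prod.), ord ≤ 4.
h=∫₀ˣh₀: take L = L₀·Dx.
L = (160 + 768·x + 1024·x^2)·Dx^2 + (264 + 2144·x + 5760·x^2 + 5120·x^3)·Dx^3 + (64 + 720·x + 2976·x^2 + 5376·x^3 + 3584·x^4)·Dx^4 + (3 + 44·x + 252·x^2 + 704·x^3 + 960·x^4 + 512·x^5)·Dx^5  (order 5).
h: a_k = 0, 0, 0, -32, 72, -832/5, 416, -16768/15, 15936/5, -600064/63, …
ICs: h(0) = 0, h′(0) = 0, h′′(0) = 0, h′′′(0) = -192, h′′′′(0) = 1728.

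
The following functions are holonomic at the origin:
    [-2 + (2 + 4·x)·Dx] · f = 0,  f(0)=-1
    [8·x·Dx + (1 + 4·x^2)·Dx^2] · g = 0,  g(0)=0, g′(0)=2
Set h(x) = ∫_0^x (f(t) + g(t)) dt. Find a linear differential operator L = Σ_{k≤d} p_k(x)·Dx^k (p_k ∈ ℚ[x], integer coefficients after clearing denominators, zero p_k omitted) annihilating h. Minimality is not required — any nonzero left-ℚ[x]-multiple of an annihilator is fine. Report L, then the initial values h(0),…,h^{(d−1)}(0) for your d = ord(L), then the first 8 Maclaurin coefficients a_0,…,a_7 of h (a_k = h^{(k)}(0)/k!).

f: a_k = -1, -1, 1/2, -1/2, 5/8, -7/8, 21/16, -33/16, …
g: a_k = 0, 2, 0, -8/3, 0, 32/5, 0, -128/7, …
L₀ := lclm(L_f,L_g); ord L₀ ≤ 1+2.
h=∫h₀ ⇒ L = L₀·Dx.
L = (-8 - 40·x + 96·x^2 + 96·x^3)·Dx^2 + (-11 - 32·x + 40·x^2 + 384·x^3 + 336·x^4)·Dx^3 + (-1 + 6·x + 24·x^2 + 48·x^3 + 112·x^4 + 96·x^5)·Dx^4  (order 4).
h: a_k = 0, -1, 1/2, 1/6, -19/24, 1/8, 221/240, 3/16, …
ICs: h(0) = 0, h′(0) = -1, h′′(0) = 1, h′′′(0) = 1.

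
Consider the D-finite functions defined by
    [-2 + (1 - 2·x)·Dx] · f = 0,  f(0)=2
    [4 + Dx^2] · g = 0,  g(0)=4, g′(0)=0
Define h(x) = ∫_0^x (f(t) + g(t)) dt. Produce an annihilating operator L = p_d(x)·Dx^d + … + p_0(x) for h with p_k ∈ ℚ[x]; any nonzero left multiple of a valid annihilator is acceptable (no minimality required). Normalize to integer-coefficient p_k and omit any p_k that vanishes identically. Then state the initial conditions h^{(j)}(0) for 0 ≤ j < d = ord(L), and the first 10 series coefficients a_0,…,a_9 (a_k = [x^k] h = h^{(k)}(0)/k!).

L = (56 - 32·x + 32·x^2)·Dx + (-12 + 40·x - 48·x^2 + 32·x^3)·Dx^2 + (14 - 8·x + 8·x^2)·Dx^3 + (-3 + 10·x - 12·x^2 + 8·x^3)·Dx^4  (order 4).
h: a_k = 0, 6, 2, 0, 4, 104/15, 32/3, 5744/315, 32, 161288/2835, …
ICs: h(0) = 0, h′(0) = 6, h′′(0) = 4, h′′′(0) = 0.

f: a_k = 2, 4, 8, 16, 32, 64, 128, 256, 512, 1024, …
g: a_k = 4, 0, -8, 0, 8/3, 0, -16/45, 0, 8/315, 0, …
f+g: L₀ = lclm(L_f,L_g), ord ≤ 1+2.
h=∫₀ˣh₀: take L = L₀·Dx.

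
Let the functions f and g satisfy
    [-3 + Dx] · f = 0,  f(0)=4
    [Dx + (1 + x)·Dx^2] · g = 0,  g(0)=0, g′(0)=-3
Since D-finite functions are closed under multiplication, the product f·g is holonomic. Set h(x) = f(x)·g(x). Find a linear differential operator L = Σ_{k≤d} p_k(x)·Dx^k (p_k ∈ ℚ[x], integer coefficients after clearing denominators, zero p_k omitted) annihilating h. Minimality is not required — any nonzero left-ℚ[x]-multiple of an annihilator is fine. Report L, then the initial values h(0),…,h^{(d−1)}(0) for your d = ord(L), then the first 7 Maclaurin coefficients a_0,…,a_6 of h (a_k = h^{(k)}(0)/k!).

L = (6 + 9·x) + (-5 - 6·x)·Dx + (1 + x)·Dx^2  (order 2).
h: a_k = 0, -12, -30, -40, -36, -249/10, -55/4, …
ICs: h(0) = 0, h′(0) = -12.

f: a_k = 4, 12, 18, 18, 27/2, 81/10, 81/20, …
g: a_k = 0, -3, 3/2, -1, 3/4, -3/5, 1/2, …
f·g: L₀ = L_f ⊗_s L_g, ord ≤ 1·2.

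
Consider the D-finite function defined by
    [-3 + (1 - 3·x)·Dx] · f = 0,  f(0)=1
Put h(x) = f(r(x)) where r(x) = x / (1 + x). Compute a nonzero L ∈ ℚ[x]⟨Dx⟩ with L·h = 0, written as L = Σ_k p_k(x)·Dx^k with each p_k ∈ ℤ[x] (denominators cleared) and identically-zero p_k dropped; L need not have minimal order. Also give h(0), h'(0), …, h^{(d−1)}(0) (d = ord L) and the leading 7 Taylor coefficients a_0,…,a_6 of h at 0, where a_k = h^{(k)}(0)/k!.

L = 3 + (-1 + x + 2·x^2)·Dx  (order 1).
h: a_k = 1, 3, 6, 12, 24, 48, 96, …
ICs: h(0) = 1.

f: a_k = 1, 3, 9, 27, 81, 243, 729, …
Change of var in L_f (x↦r) gives L₀.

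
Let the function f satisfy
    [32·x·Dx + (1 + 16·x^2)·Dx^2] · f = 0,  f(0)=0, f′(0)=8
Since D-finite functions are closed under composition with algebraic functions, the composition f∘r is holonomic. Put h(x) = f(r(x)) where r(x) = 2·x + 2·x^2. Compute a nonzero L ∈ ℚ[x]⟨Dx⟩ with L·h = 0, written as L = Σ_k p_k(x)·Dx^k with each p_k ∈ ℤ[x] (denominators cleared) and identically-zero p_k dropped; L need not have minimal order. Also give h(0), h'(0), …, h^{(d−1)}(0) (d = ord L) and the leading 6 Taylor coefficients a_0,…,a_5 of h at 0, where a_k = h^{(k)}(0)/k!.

L = (-2 + 128·x + 512·x^2 + 768·x^3 + 384·x^4)·Dx + (1 + 2·x + 64·x^2 + 256·x^3 + 320·x^4 + 128·x^5)·Dx^2  (order 2).
h: a_k = 0, 16, 16, -1024/3, -1024, 60416/5, …
ICs: h(0) = 0, h′(0) = 16.

f: a_k = 0, 8, 0, -128/3, 0, 2048/5, …
Change of var in L_f (x↦r) gives L₀.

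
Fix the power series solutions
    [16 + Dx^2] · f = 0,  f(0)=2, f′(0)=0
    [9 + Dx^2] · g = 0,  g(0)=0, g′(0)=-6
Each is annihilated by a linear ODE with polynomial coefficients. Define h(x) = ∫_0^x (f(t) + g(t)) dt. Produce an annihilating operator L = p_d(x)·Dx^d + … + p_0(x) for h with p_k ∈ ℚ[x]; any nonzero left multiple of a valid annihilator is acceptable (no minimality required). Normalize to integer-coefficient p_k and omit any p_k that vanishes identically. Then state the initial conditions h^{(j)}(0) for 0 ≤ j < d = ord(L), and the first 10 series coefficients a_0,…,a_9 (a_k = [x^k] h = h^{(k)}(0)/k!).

L = 144·Dx + 25·Dx^3 + Dx^5  (order 5).
h: a_k = 0, 2, -3, -16/3, 9/4, 64/15, -27/40, -512/315, 243/2240, 1024/2835, …
ICs: h(0) = 0, h′(0) = 2, h′′(0) = -6, h′′′(0) = -32, h′′′′(0) = 54.

f: a_k = 2, 0, -16, 0, 64/3, 0, -512/45, 0, 1024/315, 0, …
g: a_k = 0, -6, 0, 9, 0, -81/20, 0, 243/280, 0, -243/2240, …
h₀=f+g: left-lcm gives L₀, ord ≤ 4.
h=∫h₀ ⇒ L = L₀·Dx.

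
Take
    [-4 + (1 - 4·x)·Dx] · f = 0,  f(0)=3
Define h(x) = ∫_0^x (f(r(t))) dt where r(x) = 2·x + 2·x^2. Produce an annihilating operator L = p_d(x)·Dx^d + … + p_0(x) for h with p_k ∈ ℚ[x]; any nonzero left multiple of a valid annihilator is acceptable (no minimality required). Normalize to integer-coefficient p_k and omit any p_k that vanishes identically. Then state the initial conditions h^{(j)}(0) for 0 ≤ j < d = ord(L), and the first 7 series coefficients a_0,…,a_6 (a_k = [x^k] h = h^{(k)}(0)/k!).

L = (8 + 16·x)·Dx + (-1 + 8·x + 8·x^2)·Dx^2  (order 2).
h: a_k = 0, 3, 12, 72, 480, 17088/5, 25344, …
ICs: h(0) = 0, h′(0) = 3.

f: a_k = 3, 12, 48, 192, 768, 3072, 12288, …
Change of var in L_f (x↦r) gives L₀.
h=∫₀ˣh₀: take L = L₀·Dx.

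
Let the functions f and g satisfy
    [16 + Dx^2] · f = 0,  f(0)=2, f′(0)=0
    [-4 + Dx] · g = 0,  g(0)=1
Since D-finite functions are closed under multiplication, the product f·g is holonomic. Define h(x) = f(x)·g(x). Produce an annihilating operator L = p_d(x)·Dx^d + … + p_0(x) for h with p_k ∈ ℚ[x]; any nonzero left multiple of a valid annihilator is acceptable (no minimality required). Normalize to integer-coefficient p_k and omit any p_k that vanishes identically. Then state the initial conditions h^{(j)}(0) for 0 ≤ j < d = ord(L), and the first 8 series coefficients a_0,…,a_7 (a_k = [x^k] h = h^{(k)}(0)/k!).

L = 32 - 8·Dx + Dx^2  (order 2).
h: a_k = 2, 8, 0, -128/3, -256/3, -1024/15, 0, 16384/315, …
ICs: h(0) = 2, h′(0) = 8.

f: a_k = 2, 0, -16, 0, 64/3, 0, -512/45, 0, …
g: a_k = 1, 4, 8, 32/3, 32/3, 128/15, 256/45, 1024/315, …
f·g: L₀ = L_f ⊗_s L_g, ord ≤ 2·1.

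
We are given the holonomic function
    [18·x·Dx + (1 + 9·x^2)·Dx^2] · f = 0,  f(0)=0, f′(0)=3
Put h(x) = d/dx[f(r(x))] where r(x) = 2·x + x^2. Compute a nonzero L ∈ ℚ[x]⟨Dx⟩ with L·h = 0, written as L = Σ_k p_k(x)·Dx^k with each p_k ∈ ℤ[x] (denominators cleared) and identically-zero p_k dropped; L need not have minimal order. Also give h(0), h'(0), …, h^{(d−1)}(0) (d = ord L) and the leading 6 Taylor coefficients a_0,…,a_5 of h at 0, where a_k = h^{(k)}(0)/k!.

f: a_k = 0, 3, 0, -9, 0, 243/5, …
h₀=f(r): pull back L_f along r ⇒ L₀.
h=h₀': d/dx-closure on L₀ ⇒ L.
L = (-1 + 72·x + 144·x^2 + 108·x^3 + 27·x^4) + (1 + x + 36·x^2 + 72·x^3 + 45·x^4 + 9·x^5)·Dx  (order 1).
h: a_k = 6, 6, -216, -432, 7506, 23274, …
ICs: h(0) = 6.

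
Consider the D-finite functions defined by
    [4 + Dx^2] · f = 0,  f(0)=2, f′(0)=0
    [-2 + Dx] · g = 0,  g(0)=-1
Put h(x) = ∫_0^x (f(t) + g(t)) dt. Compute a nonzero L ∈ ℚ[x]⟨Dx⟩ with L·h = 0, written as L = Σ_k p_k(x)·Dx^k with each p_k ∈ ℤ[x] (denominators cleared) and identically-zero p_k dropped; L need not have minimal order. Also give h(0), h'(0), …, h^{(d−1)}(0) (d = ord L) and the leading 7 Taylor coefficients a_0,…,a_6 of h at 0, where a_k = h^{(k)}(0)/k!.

f: a_k = 2, 0, -4, 0, 4/3, 0, -8/45, …
g: a_k = -1, -2, -2, -4/3, -2/3, -4/15, -4/45, …
Sum ⇒ L₀ = lclm(L_f,L_g) in ℚ(x)⟨Dx⟩.
h=∫₀ˣh₀: take L = L₀·Dx.
L = -8·Dx + 4·Dx^2 - 2·Dx^3 + Dx^4  (order 4).
h: a_k = 0, 1, -1, -2, -1/3, 2/15, -2/45, …
ICs: h(0) = 0, h′(0) = 1, h′′(0) = -2, h′′′(0) = -12.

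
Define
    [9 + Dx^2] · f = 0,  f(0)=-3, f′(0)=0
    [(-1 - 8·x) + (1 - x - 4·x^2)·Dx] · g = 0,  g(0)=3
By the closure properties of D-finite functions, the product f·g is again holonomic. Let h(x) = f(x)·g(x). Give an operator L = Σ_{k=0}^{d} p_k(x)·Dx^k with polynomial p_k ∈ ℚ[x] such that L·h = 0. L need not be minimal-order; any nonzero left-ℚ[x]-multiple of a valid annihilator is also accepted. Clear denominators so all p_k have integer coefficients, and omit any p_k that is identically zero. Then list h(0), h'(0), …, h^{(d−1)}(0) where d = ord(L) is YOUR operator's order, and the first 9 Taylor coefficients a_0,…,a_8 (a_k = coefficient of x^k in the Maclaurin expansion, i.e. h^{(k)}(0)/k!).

f: a_k = -3, 0, 27/2, 0, -81/8, 0, 243/80, 0, -2187/4480, …
g: a_k = 3, 3, 15, 27, 87, 195, 543, 1323, 3495, …
L₀ := L_f ⊗_s L_g (sym. prod.), ord ≤ 2.
L = (-1 + 9·x + 36·x^2) + (2 + 16·x)·Dx + (-1 + x + 4·x^2)·Dx^2  (order 2).
h: a_k = -9, -9, -9/2, -81/2, -711/8, -2007/8, -47781/80, -128061/80, -17880921/4480, …
ICs: h(0) = -9, h′(0) = -9.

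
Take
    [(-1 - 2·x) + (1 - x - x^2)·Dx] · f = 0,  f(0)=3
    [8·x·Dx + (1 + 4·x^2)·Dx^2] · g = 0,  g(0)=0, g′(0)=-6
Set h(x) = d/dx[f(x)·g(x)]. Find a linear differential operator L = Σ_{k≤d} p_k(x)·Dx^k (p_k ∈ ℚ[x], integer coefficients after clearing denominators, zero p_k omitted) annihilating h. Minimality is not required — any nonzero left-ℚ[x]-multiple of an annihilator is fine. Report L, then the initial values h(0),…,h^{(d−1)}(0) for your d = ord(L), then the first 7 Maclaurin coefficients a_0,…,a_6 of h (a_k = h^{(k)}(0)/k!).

f: a_k = 3, 3, 6, 9, 15, 24, 39, …
g: a_k = 0, -6, 0, 8, 0, -96/5, 0, …
h₀=f·g: eliminate ⇒ L₀, order ≤ 1·2.
Derive L from L₀ (diff closure).
L = (-10 + 264·x^2 + 384·x^3 + 576·x^4) + (7 + 22·x + 12·x^2 + 88·x^3 + 384·x^4 + 384·x^5)·Dx + (-1 - 3·x - 11·x^2 + 4·x^3 - 16·x^4 + 64·x^5 + 48·x^6)·Dx^2  (order 2).
h: a_k = -18, -36, -36, -120, -498, -3888/5, -2262/5, …
ICs: h(0) = -18, h′(0) = -36.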